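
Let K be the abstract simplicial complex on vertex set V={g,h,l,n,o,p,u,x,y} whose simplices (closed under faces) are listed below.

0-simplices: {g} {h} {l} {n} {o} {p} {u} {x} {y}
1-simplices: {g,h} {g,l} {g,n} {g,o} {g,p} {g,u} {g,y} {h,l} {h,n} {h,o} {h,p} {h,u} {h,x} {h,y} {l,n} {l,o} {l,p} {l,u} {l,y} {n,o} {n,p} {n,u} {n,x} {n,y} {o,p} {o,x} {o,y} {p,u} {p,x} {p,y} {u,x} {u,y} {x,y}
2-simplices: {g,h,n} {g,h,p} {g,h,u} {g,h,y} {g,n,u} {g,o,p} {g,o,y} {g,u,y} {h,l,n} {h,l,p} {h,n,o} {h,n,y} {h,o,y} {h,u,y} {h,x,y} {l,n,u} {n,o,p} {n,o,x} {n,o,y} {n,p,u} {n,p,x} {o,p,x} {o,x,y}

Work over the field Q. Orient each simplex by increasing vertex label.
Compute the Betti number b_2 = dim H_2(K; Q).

b_2=3

n_0=9 n_1=33 n_2=23  [Q]
∂1: piv[gh,gl,gn,go,gp,gu,gy,hx] rk=8  ker:hl,hn,ho,hp,hu,hy,ln,lo,lp,lu,ly,no,np,nu,nx,ny,op,ox,oy,pu,px,py,ux,uy,xy
∂2: piv[ghn,ghp,ghu,ghy,gnu,gop,goy,guy,hln,hlp,hno,hny,hoy,hxy,lnu,nop,nox,npu,npx,oxy] rk=20  ker:huy,noy,opx
b_2=(23−20)−0=3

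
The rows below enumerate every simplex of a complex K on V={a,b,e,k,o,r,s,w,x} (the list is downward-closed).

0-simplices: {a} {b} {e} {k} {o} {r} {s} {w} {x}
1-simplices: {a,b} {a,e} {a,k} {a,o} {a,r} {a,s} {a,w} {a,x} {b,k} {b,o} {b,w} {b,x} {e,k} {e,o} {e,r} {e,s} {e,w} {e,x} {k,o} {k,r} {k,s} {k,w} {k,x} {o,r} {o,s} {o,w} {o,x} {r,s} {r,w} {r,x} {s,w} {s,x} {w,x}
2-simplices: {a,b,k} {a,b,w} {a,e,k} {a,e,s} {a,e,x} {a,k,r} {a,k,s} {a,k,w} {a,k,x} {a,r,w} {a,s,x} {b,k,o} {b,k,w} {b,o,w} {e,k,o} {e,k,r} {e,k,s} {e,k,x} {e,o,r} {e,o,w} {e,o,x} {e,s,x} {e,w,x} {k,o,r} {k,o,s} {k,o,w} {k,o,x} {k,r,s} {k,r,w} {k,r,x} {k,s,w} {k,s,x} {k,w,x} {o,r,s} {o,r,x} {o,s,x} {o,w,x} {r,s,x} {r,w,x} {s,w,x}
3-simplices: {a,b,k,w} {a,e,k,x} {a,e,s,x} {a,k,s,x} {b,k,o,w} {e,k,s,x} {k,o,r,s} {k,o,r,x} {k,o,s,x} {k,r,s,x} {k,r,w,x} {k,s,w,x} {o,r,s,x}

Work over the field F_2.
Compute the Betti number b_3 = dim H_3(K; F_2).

n_0=9 n_1=33 n_2=40 n_3=13  [Z2]
∂1: piv[ab,ae,ak,ao,ar,as,aw,ax] rk=8  ker:bk,bo,bw,bx,ek,eo,er,es,ew,ex,ko,kr,ks,kw,kx,or,os,ow,ox,rs,rw,rx,sw,sx,wx
∂2: piv[abk,abw,aek,aes,aex,akr,aks,akw,akx,arw,asx,bko,bow,eko,ekr,eor,eow,eox,ewx,kos,krs,krx,ksw] rk=23  ker:bkw,eks,ekx,esx,kor,kow,kox,krw,ksx,kwx,ors,orx,osx,owx,rsx,rwx,swx
∂3: piv[abkw,aekx,aesx,aksx,bkow,eksx,kors,korx,kosx,krsx,krwx,kswx] rk=12  ker:orsx
b_3=(13−12)−0=1

b_3=1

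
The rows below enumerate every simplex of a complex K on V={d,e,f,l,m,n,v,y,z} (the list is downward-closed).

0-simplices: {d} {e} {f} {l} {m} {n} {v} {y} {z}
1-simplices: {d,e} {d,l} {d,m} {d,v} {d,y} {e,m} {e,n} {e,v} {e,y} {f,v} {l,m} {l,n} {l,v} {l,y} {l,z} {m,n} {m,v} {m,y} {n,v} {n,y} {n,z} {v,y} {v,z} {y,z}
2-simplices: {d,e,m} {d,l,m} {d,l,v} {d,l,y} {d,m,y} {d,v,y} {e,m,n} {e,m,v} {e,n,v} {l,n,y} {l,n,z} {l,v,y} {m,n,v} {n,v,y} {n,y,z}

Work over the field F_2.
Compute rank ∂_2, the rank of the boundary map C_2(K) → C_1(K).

rank∂_2=13

n_0=9 n_1=24 n_2=15  [Z2]
∂1: piv[de,dl,dm,dv,dy,en,fv,lz] rk=8  ker:em,ev,ey,lm,ln,lv,ly,mn,mv,my,nv,ny,nz,vy,vz,yz
∂2: piv[dem,dlm,dlv,dly,dmy,dvy,emn,emv,env,lny,lnz,nvy,nyz] rk=13  ker:lvy,mnv
rk∂_2=13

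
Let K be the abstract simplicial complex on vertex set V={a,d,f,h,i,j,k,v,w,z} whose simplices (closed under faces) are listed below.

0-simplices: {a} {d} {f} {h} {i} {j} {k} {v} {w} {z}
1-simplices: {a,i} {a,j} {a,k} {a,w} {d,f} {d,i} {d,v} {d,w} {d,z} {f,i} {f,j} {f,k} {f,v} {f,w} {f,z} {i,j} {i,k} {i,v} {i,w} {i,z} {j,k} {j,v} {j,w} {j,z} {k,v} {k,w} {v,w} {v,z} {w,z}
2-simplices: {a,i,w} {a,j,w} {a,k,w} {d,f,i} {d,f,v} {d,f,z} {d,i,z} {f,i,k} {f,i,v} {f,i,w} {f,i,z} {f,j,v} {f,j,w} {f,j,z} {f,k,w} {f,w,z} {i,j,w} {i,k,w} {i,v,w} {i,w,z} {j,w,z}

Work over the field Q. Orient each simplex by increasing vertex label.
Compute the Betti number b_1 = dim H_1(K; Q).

n_0=10 n_1=29 n_2=21  [Q]
∂1: piv[ai,aj,ak,aw,df,di,dv,dz] rk=8  ker:dw,fi,fj,fk,fv,fw,fz,ij,ik,iv,iw,iz,jk,jv,jw,jz,kv,kw,vw,vz,wz
∂2: piv[aiw,ajw,akw,dfi,dfv,dfz,diz,fik,fiv,fiw,fjv,fjw,fjz,fkw,fwz,ijw,ivw] rk=17  ker:fiz,ikw,iwz,jwz
b_1=(29−8)−17=4

b_1=4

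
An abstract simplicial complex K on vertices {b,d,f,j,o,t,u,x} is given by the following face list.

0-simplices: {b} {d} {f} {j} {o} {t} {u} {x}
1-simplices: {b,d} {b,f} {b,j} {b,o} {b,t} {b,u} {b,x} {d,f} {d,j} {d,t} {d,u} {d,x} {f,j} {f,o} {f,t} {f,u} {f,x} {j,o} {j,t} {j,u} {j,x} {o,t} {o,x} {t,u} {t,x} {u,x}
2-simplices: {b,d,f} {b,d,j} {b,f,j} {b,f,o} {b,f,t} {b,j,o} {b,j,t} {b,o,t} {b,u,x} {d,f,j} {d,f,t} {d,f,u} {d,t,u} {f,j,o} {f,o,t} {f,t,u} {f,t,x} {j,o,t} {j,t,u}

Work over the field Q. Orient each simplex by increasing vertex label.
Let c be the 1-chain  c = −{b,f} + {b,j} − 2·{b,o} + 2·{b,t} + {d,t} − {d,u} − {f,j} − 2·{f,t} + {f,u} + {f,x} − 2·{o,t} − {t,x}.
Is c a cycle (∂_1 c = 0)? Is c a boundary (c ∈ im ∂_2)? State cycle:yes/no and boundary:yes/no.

cycle:yes boundary:yes

n_0=8 n_1=26 n_2=19  [Q]
∂1: piv[bd,bf,bj,bo,bt,bu,bx] rk=7  ker:df,dj,dt,du,dx,fj,fo,ft,fu,fx,jo,jt,ju,jx,ot,ox,tu,tx,ux
∂2: piv[bdf,bdj,bfj,bfo,bft,bjo,bjt,bot,bux,dft,dfu,dtu,ftx,jtu] rk=14  ker:dfj,fjo,fot,ftu,jot
∂1c = 0
c vs im∂2: reduces to 0 ⇒ boundary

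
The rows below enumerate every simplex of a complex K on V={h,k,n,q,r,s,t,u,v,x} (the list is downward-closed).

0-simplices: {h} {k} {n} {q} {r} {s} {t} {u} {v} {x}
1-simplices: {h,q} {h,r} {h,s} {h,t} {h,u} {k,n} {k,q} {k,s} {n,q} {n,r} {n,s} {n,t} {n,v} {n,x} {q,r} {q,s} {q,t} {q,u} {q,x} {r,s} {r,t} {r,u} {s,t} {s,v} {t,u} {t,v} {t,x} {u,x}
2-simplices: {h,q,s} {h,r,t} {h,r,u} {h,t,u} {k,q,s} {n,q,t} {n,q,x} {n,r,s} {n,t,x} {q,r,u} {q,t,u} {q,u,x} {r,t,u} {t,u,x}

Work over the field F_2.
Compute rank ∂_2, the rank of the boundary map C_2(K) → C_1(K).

n_0=10 n_1=28 n_2=14  [Z2]
∂1: piv[hq,hr,hs,ht,hu,kn,kq,nv,nx] rk=9  ker:ks,nq,nr,ns,nt,qr,qs,qt,qu,qx,rs,rt,ru,st,sv,tu,tv,tx,ux
∂2: piv[hqs,hrt,hru,htu,kqs,nqt,nqx,nrs,ntx,qru,qtu,qux] rk=12  ker:rtu,tux
rk∂_2=12

rank∂_2=12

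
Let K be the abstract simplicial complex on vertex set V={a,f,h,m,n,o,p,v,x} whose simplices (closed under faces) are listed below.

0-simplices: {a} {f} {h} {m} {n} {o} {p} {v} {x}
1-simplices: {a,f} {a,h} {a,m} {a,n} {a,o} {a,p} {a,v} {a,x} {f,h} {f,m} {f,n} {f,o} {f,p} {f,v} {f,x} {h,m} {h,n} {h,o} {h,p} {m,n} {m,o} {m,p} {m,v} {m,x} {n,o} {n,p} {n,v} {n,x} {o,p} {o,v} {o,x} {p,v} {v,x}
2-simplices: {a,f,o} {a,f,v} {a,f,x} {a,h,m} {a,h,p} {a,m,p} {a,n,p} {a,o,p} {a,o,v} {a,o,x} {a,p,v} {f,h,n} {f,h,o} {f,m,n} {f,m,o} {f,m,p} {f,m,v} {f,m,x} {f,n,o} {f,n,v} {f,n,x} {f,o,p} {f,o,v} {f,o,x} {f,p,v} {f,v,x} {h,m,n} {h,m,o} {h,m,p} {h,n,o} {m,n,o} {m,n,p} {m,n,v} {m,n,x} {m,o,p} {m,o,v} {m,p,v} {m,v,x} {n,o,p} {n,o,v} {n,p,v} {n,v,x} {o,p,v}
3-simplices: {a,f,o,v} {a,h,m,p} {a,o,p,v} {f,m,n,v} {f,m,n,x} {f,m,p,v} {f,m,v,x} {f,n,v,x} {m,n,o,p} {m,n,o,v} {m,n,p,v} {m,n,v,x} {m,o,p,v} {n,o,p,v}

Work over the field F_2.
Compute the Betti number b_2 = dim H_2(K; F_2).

n_0=9 n_1=33 n_2=43 n_3=14  [Z2]
∂1: piv[af,ah,am,an,ao,ap,av,ax] rk=8  ker:fh,fm,fn,fo,fp,fv,fx,hm,hn,ho,hp,mn,mo,mp,mv,mx,no,np,nv,nx,op,ov,ox,pv,vx
∂2: piv[afo,afv,afx,ahm,ahp,amp,anp,aop,aov,aox,apv,fhn,fho,fmn,fmo,fmp,fmv,fmx,fno,fnv,fnx,fop,fvx,hmn,mnp] rk=25  ker:fov,fox,fpv,hmo,hmp,hno,mno,mnv,mnx,mop,mov,mpv,mvx,nop,nov,npv,nvx,opv
∂3: piv[afov,ahmp,aopv,fmnv,fmnx,fmpv,fmvx,fnvx,mnop,mnov,mnpv,mopv] rk=12  ker:mnvx,nopv
b_2=(43−25)−12=6

b_2=6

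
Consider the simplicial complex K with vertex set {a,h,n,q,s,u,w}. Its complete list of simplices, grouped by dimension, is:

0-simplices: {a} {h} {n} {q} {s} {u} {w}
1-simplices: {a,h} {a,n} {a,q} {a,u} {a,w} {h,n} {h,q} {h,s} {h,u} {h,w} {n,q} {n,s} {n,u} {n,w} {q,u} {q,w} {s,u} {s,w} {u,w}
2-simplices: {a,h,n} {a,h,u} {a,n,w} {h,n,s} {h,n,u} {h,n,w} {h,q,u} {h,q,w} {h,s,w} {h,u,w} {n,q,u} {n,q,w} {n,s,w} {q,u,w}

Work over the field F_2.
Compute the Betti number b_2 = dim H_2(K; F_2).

b_2=3

n_0=7 n_1=19 n_2=14  [Z2]
∂1: piv[ah,an,aq,au,aw,hs] rk=6  ker:hn,hq,hu,hw,nq,ns,nu,nw,qu,qw,su,sw,uw
∂2: piv[ahn,ahu,anw,hns,hnu,hnw,hqu,hqw,hsw,huw,nqu] rk=11  ker:nqw,nsw,quw
b_2=(14−11)−0=3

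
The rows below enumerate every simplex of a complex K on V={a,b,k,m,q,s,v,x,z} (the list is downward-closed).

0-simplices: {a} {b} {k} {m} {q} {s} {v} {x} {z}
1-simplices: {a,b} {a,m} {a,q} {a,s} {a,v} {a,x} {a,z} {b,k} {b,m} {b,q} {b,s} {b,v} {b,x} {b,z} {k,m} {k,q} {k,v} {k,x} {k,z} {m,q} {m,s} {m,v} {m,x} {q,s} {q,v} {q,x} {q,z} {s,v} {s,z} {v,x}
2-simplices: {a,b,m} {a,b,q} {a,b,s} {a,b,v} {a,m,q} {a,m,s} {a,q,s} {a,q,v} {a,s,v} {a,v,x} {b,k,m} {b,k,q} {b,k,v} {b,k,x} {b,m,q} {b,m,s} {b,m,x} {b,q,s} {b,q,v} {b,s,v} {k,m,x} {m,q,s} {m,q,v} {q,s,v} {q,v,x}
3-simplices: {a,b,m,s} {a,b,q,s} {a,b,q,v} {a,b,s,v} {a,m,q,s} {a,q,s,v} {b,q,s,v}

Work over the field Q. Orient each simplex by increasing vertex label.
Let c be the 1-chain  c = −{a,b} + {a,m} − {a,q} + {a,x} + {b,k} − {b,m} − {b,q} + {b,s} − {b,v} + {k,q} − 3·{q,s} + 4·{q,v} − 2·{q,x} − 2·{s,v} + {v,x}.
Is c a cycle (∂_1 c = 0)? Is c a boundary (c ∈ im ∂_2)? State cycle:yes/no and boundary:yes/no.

n_0=9 n_1=30 n_2=25 n_3=7  [Q]
∂1: piv[ab,am,aq,as,av,ax,az,bk] rk=8  ker:bm,bq,bs,bv,bx,bz,km,kq,kv,kx,kz,mq,ms,mv,mx,qs,qv,qx,qz,sv,sz,vx
∂2: piv[abm,abq,abs,abv,amq,ams,aqs,aqv,asv,avx,bkm,bkq,bkv,bkx,bmx,mqv,qvx] rk=17  ker:bmq,bms,bqs,bqv,bsv,kmx,mqs,qsv
∂3: piv[abms,abqs,abqv,absv,amqs,aqsv] rk=6  ker:bqsv
∂1c = 0
c vs im∂2: reduces to 0 ⇒ boundary

cycle:yes boundary:yes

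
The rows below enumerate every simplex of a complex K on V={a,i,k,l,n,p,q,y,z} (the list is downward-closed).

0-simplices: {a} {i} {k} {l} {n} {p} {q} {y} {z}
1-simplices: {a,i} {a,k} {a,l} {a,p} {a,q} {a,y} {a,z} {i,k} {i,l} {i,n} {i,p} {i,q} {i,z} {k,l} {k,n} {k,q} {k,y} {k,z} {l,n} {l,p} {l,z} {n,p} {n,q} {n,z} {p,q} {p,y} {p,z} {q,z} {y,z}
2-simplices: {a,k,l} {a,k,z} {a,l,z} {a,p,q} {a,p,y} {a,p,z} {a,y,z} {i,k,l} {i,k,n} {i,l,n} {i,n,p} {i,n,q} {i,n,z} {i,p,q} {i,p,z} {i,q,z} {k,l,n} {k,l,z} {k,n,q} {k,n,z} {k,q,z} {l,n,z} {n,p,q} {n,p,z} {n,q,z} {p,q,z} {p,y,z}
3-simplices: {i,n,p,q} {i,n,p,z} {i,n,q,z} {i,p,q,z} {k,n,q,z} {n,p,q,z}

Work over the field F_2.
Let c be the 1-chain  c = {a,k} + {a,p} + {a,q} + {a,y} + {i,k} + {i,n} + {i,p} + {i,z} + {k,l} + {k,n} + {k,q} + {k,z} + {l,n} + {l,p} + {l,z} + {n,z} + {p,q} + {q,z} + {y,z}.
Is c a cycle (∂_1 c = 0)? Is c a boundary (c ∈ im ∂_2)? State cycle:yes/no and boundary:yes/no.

cycle:yes boundary:no

n_0=9 n_1=29 n_2=27 n_3=6  [Z2]
∂1: piv[ai,ak,al,ap,aq,ay,az,in] rk=8  ker:ik,il,ip,iq,iz,kl,kn,kq,ky,kz,ln,lp,lz,np,nq,nz,pq,py,pz,qz,yz
∂2: piv[akl,akz,alz,apq,apy,apz,ayz,ikl,ikn,iln,inp,inq,inz,ipq,ipz,iqz,knq,knz] rk=18  ker:kln,klz,kqz,lnz,npq,npz,nqz,pqz,pyz
∂3: piv[inpq,inpz,inqz,ipqz,knqz] rk=5  ker:npqz
∂1c = 0
c vs im∂2: residual ≠ 0 ⇒ not boundary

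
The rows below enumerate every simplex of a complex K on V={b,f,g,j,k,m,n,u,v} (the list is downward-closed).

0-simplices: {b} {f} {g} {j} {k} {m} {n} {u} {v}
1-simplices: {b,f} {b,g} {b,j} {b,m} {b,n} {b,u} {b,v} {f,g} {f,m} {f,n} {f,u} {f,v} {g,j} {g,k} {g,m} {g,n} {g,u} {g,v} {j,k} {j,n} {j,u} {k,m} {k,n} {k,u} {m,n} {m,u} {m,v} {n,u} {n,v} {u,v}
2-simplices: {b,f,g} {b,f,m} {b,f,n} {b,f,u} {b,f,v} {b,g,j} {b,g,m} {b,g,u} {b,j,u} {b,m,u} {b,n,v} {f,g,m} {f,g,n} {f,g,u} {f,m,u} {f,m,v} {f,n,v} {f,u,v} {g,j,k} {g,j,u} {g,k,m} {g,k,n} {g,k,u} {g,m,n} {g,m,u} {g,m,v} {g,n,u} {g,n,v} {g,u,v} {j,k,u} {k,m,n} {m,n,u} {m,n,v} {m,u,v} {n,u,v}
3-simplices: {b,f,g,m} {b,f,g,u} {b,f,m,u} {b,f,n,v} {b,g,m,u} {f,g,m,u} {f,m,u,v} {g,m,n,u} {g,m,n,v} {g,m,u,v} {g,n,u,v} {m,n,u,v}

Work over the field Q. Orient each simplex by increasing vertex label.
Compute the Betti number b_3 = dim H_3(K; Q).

n_0=9 n_1=30 n_2=35 n_3=12  [Q]
∂1: piv[bf,bg,bj,bm,bn,bu,bv,gk] rk=8  ker:fg,fm,fn,fu,fv,gj,gm,gn,gu,gv,jk,jn,ju,km,kn,ku,mn,mu,mv,nu,nv,uv
∂2: piv[bfg,bfm,bfn,bfu,bfv,bgj,bgm,bgu,bju,bmu,bnv,fgn,fmv,fuv,gjk,gkm,gkn,gku,gmn,gmv,gnu] rk=21  ker:fgm,fgu,fmu,fnv,gju,gmu,gnv,guv,jku,kmn,mnu,mnv,muv,nuv
∂3: piv[bfgm,bfgu,bfmu,bfnv,bgmu,fmuv,gmnu,gmnv,gmuv,gnuv] rk=10  ker:fgmu,mnuv
b_3=(12−10)−0=2

b_3=2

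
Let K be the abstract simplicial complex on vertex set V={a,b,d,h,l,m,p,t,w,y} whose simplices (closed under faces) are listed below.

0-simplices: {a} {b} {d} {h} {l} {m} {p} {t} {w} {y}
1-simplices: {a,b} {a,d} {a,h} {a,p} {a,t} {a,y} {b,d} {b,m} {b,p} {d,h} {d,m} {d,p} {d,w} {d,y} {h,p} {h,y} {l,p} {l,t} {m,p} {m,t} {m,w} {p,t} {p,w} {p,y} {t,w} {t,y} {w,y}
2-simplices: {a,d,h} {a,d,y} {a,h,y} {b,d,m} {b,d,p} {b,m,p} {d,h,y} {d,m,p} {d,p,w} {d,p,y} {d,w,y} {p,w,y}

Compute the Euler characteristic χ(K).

χ(K)=-5

n_0=10 n_1=27 n_2=12
χ=+10−27+12=-5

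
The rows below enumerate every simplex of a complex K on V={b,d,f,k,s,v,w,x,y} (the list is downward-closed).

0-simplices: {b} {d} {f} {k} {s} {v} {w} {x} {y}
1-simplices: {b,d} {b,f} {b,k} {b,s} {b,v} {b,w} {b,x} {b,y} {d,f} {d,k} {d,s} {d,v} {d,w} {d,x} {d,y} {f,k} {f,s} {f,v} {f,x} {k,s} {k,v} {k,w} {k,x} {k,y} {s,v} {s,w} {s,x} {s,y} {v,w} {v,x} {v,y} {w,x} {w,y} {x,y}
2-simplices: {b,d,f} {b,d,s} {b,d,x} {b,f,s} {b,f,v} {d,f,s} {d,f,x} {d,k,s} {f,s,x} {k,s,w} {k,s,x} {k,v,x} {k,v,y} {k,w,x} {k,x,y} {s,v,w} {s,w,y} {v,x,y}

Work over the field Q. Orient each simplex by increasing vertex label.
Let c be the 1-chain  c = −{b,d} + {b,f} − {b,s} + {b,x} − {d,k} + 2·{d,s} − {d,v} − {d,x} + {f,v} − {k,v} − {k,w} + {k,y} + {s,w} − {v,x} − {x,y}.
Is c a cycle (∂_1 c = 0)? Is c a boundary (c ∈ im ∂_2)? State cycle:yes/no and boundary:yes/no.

cycle:yes boundary:no

n_0=9 n_1=34 n_2=18  [Q]
∂1: piv[bd,bf,bk,bs,bv,bw,bx,by] rk=8  ker:df,dk,ds,dv,dw,dx,dy,fk,fs,fv,fx,ks,kv,kw,kx,ky,sv,sw,sx,sy,vw,vx,vy,wx,wy,xy
∂2: piv[bdf,bds,bdx,bfs,bfv,dfx,dks,fsx,ksw,ksx,kvx,kvy,kwx,kxy,svw,swy] rk=16  ker:dfs,vxy
∂1c = 0
c vs im∂2: residual ≠ 0 ⇒ not boundary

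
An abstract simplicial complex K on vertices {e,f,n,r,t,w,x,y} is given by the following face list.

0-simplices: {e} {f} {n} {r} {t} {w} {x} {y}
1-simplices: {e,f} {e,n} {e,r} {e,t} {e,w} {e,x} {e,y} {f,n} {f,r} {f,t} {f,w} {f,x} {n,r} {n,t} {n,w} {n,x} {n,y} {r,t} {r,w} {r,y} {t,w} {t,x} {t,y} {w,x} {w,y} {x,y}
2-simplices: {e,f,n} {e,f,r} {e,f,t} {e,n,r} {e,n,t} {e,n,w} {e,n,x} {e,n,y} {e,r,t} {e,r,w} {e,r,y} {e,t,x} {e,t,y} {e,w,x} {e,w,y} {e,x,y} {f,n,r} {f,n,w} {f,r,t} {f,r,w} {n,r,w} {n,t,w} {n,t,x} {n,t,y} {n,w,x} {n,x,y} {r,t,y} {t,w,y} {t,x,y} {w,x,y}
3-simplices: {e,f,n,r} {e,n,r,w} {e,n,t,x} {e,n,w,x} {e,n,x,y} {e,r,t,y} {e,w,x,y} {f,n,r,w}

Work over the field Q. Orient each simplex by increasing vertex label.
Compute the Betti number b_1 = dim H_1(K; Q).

b_1=1

n_0=8 n_1=26 n_2=30 n_3=8  [Q]
∂1: piv[ef,en,er,et,ew,ex,ey] rk=7  ker:fn,fr,ft,fw,fx,nr,nt,nw,nx,ny,rt,rw,ry,tw,tx,ty,wx,wy,xy
∂2: piv[efn,efr,eft,enr,ent,enw,enx,eny,ert,erw,ery,etx,ety,ewx,ewy,exy,fnw,ntw] rk=18  ker:fnr,frt,frw,nrw,ntx,nty,nwx,nxy,rty,twy,txy,wxy
∂3: piv[efnr,enrw,entx,enwx,enxy,erty,ewxy,fnrw] rk=8
b_1=(26−7)−18=1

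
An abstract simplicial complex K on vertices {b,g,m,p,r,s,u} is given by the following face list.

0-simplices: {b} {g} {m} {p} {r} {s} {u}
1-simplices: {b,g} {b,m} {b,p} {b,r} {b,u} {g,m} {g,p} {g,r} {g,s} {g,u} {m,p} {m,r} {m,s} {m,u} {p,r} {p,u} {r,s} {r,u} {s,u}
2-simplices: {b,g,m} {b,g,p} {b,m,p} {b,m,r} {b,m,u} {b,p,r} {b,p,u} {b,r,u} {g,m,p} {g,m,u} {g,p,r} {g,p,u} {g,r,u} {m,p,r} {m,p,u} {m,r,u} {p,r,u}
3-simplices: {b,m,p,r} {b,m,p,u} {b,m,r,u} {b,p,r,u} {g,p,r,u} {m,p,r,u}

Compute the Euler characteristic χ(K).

χ(K)=-1

n_0=7 n_1=19 n_2=17 n_3=6
χ=+7−19+17−6=-1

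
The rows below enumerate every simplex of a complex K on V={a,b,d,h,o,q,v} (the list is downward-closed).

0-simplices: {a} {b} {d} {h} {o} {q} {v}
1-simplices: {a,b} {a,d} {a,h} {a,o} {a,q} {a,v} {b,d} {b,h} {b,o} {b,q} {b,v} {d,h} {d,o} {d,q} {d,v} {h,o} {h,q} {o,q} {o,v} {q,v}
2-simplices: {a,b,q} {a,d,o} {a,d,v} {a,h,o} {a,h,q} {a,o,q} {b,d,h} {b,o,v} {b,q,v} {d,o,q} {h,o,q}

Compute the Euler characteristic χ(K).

χ(K)=-2

n_0=7 n_1=20 n_2=11
χ=+7−20+11=-2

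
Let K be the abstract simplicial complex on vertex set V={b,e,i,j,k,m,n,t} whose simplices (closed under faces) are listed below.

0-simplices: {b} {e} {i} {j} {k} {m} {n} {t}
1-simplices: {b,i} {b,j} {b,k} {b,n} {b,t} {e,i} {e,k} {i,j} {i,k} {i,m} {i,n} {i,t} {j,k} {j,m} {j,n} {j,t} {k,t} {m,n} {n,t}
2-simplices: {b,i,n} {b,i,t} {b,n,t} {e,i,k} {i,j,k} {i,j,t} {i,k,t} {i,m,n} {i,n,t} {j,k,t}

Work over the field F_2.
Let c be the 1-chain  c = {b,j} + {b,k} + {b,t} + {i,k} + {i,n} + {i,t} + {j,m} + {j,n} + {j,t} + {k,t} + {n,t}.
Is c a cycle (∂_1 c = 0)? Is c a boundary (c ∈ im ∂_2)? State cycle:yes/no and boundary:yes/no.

n_0=8 n_1=19 n_2=10  [Z2]
∂1: piv[bi,bj,bk,bn,bt,ei,im] rk=7  ker:ek,ij,ik,in,it,jk,jm,jn,jt,kt,mn,nt
∂2: piv[bin,bit,bnt,eik,ijk,ijt,ikt,imn] rk=8  ker:int,jkt
∂1c = {b} + {i} + {k} + {m} + {n} + {t}

cycle:no boundary:no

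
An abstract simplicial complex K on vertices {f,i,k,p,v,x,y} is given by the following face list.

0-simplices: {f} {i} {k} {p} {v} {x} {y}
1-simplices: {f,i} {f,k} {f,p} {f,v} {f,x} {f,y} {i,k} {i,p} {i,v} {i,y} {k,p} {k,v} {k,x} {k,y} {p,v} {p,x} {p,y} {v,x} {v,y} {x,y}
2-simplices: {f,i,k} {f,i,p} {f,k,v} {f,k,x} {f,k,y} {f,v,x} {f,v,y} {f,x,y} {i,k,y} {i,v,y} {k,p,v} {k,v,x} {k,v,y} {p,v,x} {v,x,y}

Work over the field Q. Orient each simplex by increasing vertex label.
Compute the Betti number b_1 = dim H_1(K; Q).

b_1=2

n_0=7 n_1=20 n_2=15  [Q]
∂1: piv[fi,fk,fp,fv,fx,fy] rk=6  ker:ik,ip,iv,iy,kp,kv,kx,ky,pv,px,py,vx,vy,xy
∂2: piv[fik,fip,fkv,fkx,fky,fvx,fvy,fxy,iky,ivy,kpv,pvx] rk=12  ker:kvx,kvy,vxy
b_1=(20−6)−12=2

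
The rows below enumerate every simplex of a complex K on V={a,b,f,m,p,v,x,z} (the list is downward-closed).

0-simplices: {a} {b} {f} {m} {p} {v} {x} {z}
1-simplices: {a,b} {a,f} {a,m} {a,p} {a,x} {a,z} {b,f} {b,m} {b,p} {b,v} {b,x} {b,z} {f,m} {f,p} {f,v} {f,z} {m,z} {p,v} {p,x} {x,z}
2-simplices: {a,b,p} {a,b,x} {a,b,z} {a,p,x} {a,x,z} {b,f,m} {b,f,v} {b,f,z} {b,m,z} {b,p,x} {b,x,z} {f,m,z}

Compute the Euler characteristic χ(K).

n_0=8 n_1=20 n_2=12
χ=+8−20+12=0

χ(K)=0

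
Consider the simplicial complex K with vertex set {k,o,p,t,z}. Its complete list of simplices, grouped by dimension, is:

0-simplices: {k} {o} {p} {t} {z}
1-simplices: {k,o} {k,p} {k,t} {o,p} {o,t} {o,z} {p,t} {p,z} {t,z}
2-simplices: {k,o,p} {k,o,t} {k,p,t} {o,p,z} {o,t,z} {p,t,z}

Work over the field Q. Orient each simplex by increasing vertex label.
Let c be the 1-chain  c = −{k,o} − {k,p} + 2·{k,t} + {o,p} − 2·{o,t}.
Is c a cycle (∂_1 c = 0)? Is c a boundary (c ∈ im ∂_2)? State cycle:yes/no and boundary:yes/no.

cycle:yes boundary:yes

n_0=5 n_1=9 n_2=6  [Q]
∂1: piv[ko,kp,kt,oz] rk=4  ker:op,ot,pt,pz,tz
∂2: piv[kop,kot,kpt,opz,otz] rk=5  ker:ptz
∂1c = 0
c vs im∂2: reduces to 0 ⇒ boundary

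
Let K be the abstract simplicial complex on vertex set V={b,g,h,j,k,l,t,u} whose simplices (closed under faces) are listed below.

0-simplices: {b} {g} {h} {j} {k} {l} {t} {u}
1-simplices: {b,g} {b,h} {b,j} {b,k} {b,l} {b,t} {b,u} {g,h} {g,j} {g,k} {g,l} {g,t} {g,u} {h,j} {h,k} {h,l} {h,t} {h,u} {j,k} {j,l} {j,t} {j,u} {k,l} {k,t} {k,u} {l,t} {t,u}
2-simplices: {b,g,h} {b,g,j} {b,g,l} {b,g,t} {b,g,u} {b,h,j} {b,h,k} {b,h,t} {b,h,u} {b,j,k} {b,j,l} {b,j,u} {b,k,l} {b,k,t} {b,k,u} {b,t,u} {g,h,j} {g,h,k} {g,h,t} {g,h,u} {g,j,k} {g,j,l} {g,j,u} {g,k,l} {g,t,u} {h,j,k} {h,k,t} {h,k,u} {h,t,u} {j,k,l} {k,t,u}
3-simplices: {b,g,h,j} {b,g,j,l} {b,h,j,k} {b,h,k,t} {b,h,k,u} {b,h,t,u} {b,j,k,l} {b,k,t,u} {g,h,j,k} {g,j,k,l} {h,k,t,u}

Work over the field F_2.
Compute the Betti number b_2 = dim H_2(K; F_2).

b_2=4

n_0=8 n_1=27 n_2=31 n_3=11  [Z2]
∂1: piv[bg,bh,bj,bk,bl,bt,bu] rk=7  ker:gh,gj,gk,gl,gt,gu,hj,hk,hl,ht,hu,jk,jl,jt,ju,kl,kt,ku,lt,tu
∂2: piv[bgh,bgj,bgl,bgt,bgu,bhj,bhk,bht,bhu,bjk,bjl,bju,bkl,bkt,bku,btu,ghk] rk=17  ker:ghj,ght,ghu,gjk,gjl,gju,gkl,gtu,hjk,hkt,hku,htu,jkl,ktu
∂3: piv[bghj,bgjl,bhjk,bhkt,bhku,bhtu,bjkl,bktu,ghjk,gjkl] rk=10  ker:hktu
b_2=(31−17)−10=4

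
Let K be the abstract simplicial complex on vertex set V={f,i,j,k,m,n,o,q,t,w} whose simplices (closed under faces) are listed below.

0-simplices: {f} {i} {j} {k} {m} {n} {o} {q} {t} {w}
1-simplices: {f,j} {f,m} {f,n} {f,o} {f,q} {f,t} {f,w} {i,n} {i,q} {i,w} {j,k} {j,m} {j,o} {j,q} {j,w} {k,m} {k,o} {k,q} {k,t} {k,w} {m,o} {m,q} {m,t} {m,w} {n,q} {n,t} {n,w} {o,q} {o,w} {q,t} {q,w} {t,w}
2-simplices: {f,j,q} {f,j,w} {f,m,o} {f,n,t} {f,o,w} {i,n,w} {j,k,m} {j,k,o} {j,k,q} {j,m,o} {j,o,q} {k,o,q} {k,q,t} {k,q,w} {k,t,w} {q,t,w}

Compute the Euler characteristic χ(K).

χ(K)=-6

n_0=10 n_1=32 n_2=16
χ=+10−32+16=-6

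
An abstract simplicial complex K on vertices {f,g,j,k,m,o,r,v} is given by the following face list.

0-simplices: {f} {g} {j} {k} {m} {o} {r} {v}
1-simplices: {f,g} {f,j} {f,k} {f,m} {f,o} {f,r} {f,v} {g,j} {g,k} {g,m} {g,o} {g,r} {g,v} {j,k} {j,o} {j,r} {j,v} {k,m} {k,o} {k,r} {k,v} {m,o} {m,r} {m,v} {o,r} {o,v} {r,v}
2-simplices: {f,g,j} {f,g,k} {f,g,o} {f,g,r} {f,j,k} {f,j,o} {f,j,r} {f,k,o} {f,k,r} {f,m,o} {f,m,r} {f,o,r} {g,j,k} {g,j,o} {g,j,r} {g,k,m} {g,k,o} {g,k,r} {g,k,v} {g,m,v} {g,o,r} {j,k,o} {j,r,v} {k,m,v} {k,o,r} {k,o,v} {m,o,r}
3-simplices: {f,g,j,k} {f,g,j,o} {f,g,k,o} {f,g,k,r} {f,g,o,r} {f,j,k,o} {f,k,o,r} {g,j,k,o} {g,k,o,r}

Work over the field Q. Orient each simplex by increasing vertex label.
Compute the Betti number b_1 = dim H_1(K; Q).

b_1=3

n_0=8 n_1=27 n_2=27 n_3=9  [Q]
∂1: piv[fg,fj,fk,fm,fo,fr,fv] rk=7  ker:gj,gk,gm,go,gr,gv,jk,jo,jr,jv,km,ko,kr,kv,mo,mr,mv,or,ov,rv
∂2: piv[fgj,fgk,fgo,fgr,fjk,fjo,fjr,fko,fkr,fmo,fmr,for,gkm,gkv,gmv,jrv,kov] rk=17  ker:gjk,gjo,gjr,gko,gkr,gor,jko,kmv,kor,mor
∂3: piv[fgjk,fgjo,fgko,fgkr,fgor,fjko,fkor] rk=7  ker:gjko,gkor
b_1=(27−7)−17=3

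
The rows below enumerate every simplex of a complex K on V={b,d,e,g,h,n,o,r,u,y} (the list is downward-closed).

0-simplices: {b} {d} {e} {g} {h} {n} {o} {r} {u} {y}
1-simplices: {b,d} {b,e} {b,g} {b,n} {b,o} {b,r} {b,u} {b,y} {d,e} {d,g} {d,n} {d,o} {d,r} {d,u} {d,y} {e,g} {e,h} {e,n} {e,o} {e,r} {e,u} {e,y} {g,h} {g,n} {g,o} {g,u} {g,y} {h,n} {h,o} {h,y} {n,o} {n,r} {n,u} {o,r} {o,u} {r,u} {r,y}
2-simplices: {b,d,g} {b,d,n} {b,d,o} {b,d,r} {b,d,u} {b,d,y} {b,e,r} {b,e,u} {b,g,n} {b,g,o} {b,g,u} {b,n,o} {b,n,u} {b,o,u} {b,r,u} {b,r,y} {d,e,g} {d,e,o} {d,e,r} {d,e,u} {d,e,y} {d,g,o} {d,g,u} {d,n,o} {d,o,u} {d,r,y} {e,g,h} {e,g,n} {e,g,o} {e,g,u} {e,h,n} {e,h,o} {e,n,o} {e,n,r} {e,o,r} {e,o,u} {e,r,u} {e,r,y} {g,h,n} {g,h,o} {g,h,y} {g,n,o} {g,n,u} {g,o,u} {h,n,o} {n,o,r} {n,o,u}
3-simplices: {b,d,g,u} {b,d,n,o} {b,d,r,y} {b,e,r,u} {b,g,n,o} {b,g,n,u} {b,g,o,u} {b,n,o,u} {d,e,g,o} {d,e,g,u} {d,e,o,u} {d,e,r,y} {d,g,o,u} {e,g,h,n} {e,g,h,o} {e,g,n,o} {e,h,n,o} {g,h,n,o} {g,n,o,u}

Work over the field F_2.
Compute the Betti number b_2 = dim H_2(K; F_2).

b_2=3

n_0=10 n_1=37 n_2=47 n_3=19  [Z2]
∂1: piv[bd,be,bg,bn,bo,br,bu,by,eh] rk=9  ker:de,dg,dn,do,dr,du,dy,eg,en,eo,er,eu,ey,gh,gn,go,gu,gy,hn,ho,hy,no,nr,nu,or,ou,ru,ry
∂2: piv[bdg,bdn,bdo,bdr,bdu,bdy,ber,beu,bgn,bgo,bgu,bno,bnu,bou,bru,bry,deg,deo,der,dey,egh,egn,ehn,eho,enr,eor,ghy] rk=27  ker:deu,dgo,dgu,dno,dou,dry,ego,egu,eno,eou,eru,ery,ghn,gho,gno,gnu,gou,hno,nor,nou
∂3: piv[bdgu,bdno,bdry,beru,bgno,bgnu,bgou,bnou,dego,degu,deou,dery,dgou,eghn,egho,egno,ehno] rk=17  ker:ghno,gnou
b_2=(47−27)−17=3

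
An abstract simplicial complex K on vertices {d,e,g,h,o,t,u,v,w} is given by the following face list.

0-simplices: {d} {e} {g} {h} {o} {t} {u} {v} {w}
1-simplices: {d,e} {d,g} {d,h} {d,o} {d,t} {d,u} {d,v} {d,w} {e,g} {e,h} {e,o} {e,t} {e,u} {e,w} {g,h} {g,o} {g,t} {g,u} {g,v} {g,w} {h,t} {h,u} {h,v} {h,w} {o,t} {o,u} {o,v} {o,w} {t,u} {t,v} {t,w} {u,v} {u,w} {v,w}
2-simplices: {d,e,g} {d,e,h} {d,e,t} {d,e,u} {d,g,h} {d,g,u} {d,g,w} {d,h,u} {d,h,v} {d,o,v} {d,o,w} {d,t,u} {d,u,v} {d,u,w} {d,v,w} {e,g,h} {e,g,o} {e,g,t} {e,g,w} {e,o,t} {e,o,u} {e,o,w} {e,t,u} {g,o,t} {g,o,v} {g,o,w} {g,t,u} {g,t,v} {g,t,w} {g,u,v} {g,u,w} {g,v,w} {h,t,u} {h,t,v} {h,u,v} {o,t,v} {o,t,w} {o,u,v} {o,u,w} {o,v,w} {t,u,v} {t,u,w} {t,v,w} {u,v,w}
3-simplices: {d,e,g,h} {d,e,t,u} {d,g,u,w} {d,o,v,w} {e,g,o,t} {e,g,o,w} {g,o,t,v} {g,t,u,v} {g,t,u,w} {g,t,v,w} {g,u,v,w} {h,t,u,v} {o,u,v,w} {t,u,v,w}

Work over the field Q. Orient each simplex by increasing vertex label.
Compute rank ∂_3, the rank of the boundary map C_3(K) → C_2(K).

rank∂_3=13

n_0=9 n_1=34 n_2=44 n_3=14  [Q]
∂1: piv[de,dg,dh,do,dt,du,dv,dw] rk=8  ker:eg,eh,eo,et,eu,ew,gh,go,gt,gu,gv,gw,ht,hu,hv,hw,ot,ou,ov,ow,tu,tv,tw,uv,uw,vw
∂2: piv[deg,deh,det,deu,dgh,dgu,dgw,dhu,dhv,dov,dow,dtu,duv,duw,dvw,ego,egt,egw,eot,eou,eow,gov,gtv,gtw,htu] rk=25  ker:egh,etu,got,gow,gtu,guv,guw,gvw,htv,huv,otv,otw,ouv,ouw,ovw,tuv,tuw,tvw,uvw
∂3: piv[degh,detu,dguw,dovw,egot,egow,gotv,gtuv,gtuw,gtvw,guvw,htuv,ouvw] rk=13  ker:tuvw
rk∂_3=13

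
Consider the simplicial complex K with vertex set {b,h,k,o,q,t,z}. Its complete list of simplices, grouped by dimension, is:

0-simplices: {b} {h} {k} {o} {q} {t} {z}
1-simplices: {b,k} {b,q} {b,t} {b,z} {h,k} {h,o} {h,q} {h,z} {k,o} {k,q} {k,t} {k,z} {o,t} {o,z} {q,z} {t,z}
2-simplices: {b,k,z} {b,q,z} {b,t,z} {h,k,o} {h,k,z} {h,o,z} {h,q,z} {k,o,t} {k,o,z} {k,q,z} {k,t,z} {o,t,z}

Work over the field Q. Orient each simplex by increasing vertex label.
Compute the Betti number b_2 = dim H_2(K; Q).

b_2=2

n_0=7 n_1=16 n_2=12  [Q]
∂1: piv[bk,bq,bt,bz,hk,ho] rk=6  ker:hq,hz,ko,kq,kt,kz,ot,oz,qz,tz
∂2: piv[bkz,bqz,btz,hko,hkz,hoz,hqz,kot,kqz,ktz] rk=10  ker:koz,otz
b_2=(12−10)−0=2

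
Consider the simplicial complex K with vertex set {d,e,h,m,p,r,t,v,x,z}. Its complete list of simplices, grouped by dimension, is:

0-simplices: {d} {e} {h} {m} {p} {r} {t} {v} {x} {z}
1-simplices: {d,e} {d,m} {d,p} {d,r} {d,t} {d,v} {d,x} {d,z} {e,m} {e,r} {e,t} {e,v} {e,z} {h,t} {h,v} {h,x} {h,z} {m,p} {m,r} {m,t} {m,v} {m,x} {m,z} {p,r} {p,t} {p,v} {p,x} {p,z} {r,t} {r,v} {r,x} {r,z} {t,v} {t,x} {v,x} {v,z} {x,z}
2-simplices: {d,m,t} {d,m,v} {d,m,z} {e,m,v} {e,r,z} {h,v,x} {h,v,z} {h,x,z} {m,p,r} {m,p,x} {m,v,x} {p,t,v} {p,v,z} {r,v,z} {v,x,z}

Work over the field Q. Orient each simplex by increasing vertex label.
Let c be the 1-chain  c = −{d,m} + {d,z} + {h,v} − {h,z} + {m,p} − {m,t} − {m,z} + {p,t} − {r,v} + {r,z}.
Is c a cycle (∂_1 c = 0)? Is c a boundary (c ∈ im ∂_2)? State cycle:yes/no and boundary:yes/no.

n_0=10 n_1=37 n_2=15  [Q]
∂1: piv[de,dm,dp,dr,dt,dv,dx,dz,ht] rk=9  ker:em,er,et,ev,ez,hv,hx,hz,mp,mr,mt,mv,mx,mz,pr,pt,pv,px,pz,rt,rv,rx,rz,tv,tx,vx,vz,xz
∂2: piv[dmt,dmv,dmz,emv,erz,hvx,hvz,hxz,mpr,mpx,mvx,ptv,pvz,rvz] rk=14  ker:vxz
∂1c = 0
c vs im∂2: residual ≠ 0 ⇒ not boundary

cycle:yes boundary:no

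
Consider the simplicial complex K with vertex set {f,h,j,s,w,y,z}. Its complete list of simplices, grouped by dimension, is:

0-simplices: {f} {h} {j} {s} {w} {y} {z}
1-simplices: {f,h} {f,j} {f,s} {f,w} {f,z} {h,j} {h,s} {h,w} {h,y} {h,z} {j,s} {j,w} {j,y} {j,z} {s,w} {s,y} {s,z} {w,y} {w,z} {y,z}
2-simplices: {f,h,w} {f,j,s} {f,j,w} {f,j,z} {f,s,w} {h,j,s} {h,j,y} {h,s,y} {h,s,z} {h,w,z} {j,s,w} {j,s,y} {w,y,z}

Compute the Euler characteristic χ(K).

n_0=7 n_1=20 n_2=13
χ=+7−20+13=0

χ(K)=0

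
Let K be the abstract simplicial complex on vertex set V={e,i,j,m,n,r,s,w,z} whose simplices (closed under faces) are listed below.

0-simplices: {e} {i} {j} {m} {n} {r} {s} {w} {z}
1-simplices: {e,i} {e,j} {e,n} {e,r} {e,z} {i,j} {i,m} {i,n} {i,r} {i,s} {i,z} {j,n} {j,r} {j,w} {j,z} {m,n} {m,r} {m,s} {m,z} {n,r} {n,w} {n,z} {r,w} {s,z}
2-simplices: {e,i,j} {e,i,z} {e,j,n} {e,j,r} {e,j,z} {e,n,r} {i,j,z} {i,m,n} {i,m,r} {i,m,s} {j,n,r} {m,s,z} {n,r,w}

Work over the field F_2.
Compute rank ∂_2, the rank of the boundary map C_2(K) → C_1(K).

rank∂_2=11

n_0=9 n_1=24 n_2=13  [Z2]
∂1: piv[ei,ej,en,er,ez,im,is,jw] rk=8  ker:ij,in,ir,iz,jn,jr,jz,mn,mr,ms,mz,nr,nw,nz,rw,sz
∂2: piv[eij,eiz,ejn,ejr,ejz,enr,imn,imr,ims,msz,nrw] rk=11  ker:ijz,jnr
rk∂_2=11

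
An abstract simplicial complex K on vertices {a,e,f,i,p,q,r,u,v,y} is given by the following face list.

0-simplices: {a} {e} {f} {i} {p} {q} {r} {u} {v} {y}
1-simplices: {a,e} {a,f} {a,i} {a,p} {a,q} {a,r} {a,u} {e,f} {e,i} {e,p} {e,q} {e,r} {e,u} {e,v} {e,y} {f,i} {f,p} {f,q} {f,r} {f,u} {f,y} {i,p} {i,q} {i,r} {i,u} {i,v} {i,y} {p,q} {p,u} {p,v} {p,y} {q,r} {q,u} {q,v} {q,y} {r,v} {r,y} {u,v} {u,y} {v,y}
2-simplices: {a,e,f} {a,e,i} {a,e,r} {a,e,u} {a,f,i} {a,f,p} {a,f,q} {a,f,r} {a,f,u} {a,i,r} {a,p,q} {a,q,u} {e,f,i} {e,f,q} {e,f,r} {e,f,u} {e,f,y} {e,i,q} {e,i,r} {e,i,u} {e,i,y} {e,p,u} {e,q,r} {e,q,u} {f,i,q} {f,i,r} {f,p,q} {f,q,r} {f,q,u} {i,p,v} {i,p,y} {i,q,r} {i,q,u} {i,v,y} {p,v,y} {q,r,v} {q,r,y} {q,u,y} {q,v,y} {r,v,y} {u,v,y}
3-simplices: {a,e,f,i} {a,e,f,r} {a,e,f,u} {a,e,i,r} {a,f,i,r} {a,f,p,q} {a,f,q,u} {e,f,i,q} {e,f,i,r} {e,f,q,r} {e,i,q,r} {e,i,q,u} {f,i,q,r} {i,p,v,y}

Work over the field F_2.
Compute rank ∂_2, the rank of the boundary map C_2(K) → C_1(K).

n_0=10 n_1=40 n_2=41 n_3=14  [Z2]
∂1: piv[ae,af,ai,ap,aq,ar,au,ev,ey] rk=9  ker:ef,ei,ep,eq,er,eu,fi,fp,fq,fr,fu,fy,ip,iq,ir,iu,iv,iy,pq,pu,pv,py,qr,qu,qv,qy,rv,ry,uv,uy,vy
∂2: piv[aef,aei,aer,aeu,afi,afp,afq,afr,afu,air,apq,aqu,efq,efy,eiq,eiu,eiy,epu,eqr,ipv,ipy,ivy,qrv,qry,quy,qvy,uvy] rk=27  ker:efi,efr,efu,eir,equ,fiq,fir,fpq,fqr,fqu,iqr,iqu,pvy,rvy
∂3: piv[aefi,aefr,aefu,aeir,afir,afpq,afqu,efiq,efqr,eiqr,eiqu,ipvy] rk=12  ker:efir,fiqr
rk∂_2=27

rank∂_2=27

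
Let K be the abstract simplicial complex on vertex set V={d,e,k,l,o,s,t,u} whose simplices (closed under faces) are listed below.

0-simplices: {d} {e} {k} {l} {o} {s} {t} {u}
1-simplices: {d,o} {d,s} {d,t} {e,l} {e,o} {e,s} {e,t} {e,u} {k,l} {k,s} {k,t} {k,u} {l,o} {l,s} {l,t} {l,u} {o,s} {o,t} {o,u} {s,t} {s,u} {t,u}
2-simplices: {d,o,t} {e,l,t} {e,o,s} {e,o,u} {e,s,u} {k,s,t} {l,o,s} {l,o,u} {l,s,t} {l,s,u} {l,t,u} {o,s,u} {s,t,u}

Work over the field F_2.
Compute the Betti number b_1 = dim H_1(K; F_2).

b_1=5

n_0=8 n_1=22 n_2=13  [Z2]
∂1: piv[do,ds,dt,el,eo,eu,kl] rk=7  ker:es,et,ks,kt,ku,lo,ls,lt,lu,os,ot,ou,st,su,tu
∂2: piv[dot,elt,eos,eou,esu,kst,los,lou,lst,ltu] rk=10  ker:lsu,osu,stu
b_1=(22−7)−10=5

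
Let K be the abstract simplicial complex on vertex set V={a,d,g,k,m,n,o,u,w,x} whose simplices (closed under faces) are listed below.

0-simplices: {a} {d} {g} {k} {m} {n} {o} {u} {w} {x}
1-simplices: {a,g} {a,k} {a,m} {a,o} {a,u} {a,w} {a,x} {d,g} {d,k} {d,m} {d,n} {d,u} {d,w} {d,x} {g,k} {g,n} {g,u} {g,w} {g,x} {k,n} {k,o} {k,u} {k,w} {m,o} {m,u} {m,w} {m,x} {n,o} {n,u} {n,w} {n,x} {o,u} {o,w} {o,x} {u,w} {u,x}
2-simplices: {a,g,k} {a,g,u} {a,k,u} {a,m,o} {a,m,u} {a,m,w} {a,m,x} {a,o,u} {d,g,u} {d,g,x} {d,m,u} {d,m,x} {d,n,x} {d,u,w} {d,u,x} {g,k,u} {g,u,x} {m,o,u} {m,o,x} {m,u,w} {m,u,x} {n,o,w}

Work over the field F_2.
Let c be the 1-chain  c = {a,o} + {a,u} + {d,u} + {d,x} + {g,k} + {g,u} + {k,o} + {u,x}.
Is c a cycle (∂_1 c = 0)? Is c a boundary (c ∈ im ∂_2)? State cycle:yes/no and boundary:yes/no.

n_0=10 n_1=36 n_2=22  [Z2]
∂1: piv[ag,ak,am,ao,au,aw,ax,dg,dn] rk=9  ker:dk,dm,du,dw,dx,gk,gn,gu,gw,gx,kn,ko,ku,kw,mo,mu,mw,mx,no,nu,nw,nx,ou,ow,ox,uw,ux
∂2: piv[agk,agu,aku,amo,amu,amw,amx,aou,dgu,dgx,dmu,dmx,dnx,duw,dux,mox,muw,now] rk=18  ker:gku,gux,mou,mux
∂1c = 0
c vs im∂2: residual ≠ 0 ⇒ not boundary

cycle:yes boundary:no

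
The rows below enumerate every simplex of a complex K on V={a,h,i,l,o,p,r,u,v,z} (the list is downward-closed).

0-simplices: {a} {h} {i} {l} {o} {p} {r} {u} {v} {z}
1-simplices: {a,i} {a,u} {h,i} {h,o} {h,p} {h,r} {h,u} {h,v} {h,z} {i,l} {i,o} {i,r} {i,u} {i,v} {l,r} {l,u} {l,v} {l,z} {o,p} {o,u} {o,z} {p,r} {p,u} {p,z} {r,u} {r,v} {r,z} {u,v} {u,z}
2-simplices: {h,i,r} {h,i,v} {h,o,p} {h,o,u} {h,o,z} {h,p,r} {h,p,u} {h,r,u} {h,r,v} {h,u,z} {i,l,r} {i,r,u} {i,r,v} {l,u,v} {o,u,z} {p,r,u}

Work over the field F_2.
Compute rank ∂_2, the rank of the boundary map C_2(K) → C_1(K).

n_0=10 n_1=29 n_2=16  [Z2]
∂1: piv[ai,au,hi,ho,hp,hr,hv,hz,il] rk=9  ker:hu,io,ir,iu,iv,lr,lu,lv,lz,op,ou,oz,pr,pu,pz,ru,rv,rz,uv,uz
∂2: piv[hir,hiv,hop,hou,hoz,hpr,hpu,hru,hrv,huz,ilr,iru,luv] rk=13  ker:irv,ouz,pru
rk∂_2=13

rank∂_2=13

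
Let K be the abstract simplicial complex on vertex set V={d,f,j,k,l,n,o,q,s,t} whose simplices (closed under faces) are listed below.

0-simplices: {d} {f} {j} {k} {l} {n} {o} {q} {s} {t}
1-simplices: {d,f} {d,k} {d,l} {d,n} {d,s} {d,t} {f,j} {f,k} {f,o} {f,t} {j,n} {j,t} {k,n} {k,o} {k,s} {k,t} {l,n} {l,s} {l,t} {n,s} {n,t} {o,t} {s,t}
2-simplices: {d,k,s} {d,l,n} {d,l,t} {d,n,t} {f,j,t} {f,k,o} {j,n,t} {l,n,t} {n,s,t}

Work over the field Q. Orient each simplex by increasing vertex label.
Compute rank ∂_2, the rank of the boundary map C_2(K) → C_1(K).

n_0=10 n_1=23 n_2=9  [Q]
∂1: piv[df,dk,dl,dn,ds,dt,fj,fo] rk=8  ker:fk,ft,jn,jt,kn,ko,ks,kt,ln,ls,lt,ns,nt,ot,st
∂2: piv[dks,dln,dlt,dnt,fjt,fko,jnt,nst] rk=8  ker:lnt
rk∂_2=8

rank∂_2=8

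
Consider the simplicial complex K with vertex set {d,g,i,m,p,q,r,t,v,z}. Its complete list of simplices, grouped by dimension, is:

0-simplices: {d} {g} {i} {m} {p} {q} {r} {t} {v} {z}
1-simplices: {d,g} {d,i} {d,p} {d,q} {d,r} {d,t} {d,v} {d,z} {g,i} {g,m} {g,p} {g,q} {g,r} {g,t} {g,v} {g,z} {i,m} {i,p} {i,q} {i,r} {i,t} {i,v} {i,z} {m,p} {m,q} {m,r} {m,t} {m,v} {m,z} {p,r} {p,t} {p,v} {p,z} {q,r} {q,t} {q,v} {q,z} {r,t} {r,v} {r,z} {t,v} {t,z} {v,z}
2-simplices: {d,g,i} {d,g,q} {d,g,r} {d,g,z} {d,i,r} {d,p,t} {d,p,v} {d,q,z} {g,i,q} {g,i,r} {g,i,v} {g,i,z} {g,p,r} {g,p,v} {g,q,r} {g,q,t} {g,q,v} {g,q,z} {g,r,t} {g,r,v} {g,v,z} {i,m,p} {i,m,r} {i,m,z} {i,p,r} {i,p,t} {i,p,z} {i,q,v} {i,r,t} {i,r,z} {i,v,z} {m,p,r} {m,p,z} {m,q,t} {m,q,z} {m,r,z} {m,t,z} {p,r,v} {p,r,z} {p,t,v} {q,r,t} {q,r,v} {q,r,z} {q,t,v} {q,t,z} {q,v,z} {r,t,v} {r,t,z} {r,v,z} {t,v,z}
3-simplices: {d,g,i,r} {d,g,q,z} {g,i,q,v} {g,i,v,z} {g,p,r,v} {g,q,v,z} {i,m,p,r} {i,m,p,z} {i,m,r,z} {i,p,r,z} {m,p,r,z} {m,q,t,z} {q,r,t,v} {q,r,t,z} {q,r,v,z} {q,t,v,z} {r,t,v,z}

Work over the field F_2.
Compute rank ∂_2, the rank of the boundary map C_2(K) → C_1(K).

n_0=10 n_1=43 n_2=50 n_3=17  [Z2]
∂1: piv[dg,di,dp,dq,dr,dt,dv,dz,gm] rk=9  ker:gi,gp,gq,gr,gt,gv,gz,im,ip,iq,ir,it,iv,iz,mp,mq,mr,mt,mv,mz,pr,pt,pv,pz,qr,qt,qv,qz,rt,rv,rz,tv,tz,vz
∂2: piv[dgi,dgq,dgr,dgz,dir,dpt,dpv,dqz,giq,giv,giz,gpr,gpv,gqr,gqt,gqv,grt,grv,gvz,imp,imr,imz,ipr,ipt,ipz,irt,irz,mqt,mqz,mtz,ptv] rk=31  ker:gir,gqz,iqv,ivz,mpr,mpz,mrz,prv,prz,qrt,qrv,qrz,qtv,qtz,qvz,rtv,rtz,rvz,tvz
∂3: piv[dgir,dgqz,giqv,givz,gprv,gqvz,impr,impz,imrz,iprz,mqtz,qrtv,qrtz,qrvz,qtvz] rk=15  ker:mprz,rtvz
rk∂_2=31

rank∂_2=31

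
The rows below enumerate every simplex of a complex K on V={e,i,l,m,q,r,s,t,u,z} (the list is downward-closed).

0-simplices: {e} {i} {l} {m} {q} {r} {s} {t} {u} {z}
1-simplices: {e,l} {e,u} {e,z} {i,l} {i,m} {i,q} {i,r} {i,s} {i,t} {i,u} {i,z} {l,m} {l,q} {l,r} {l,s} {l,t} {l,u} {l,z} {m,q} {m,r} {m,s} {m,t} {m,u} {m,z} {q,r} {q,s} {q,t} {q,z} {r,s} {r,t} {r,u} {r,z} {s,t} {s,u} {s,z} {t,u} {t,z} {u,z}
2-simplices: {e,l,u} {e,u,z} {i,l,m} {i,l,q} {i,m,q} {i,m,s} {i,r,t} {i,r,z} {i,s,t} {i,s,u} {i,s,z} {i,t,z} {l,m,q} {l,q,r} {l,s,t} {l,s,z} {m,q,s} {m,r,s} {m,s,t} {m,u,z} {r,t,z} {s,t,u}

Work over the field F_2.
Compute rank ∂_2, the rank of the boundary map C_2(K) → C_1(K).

n_0=10 n_1=38 n_2=22  [Z2]
∂1: piv[el,eu,ez,il,im,iq,ir,is,it] rk=9  ker:iu,iz,lm,lq,lr,ls,lt,lu,lz,mq,mr,ms,mt,mu,mz,qr,qs,qt,qz,rs,rt,ru,rz,st,su,sz,tu,tz,uz
∂2: piv[elu,euz,ilm,ilq,imq,ims,irt,irz,ist,isu,isz,itz,lqr,lst,lsz,mqs,mrs,mst,muz,stu] rk=20  ker:lmq,rtz
rk∂_2=20

rank∂_2=20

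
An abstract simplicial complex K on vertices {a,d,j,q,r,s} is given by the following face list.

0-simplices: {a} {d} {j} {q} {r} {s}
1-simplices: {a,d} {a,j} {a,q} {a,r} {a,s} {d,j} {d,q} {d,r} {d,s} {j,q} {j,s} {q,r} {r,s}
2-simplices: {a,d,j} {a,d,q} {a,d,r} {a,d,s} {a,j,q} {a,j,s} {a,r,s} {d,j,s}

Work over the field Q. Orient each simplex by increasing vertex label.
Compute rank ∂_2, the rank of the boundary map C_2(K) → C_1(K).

n_0=6 n_1=13 n_2=8  [Q]
∂1: piv[ad,aj,aq,ar,as] rk=5  ker:dj,dq,dr,ds,jq,js,qr,rs
∂2: piv[adj,adq,adr,ads,ajq,ajs,ars] rk=7  ker:djs
rk∂_2=7

rank∂_2=7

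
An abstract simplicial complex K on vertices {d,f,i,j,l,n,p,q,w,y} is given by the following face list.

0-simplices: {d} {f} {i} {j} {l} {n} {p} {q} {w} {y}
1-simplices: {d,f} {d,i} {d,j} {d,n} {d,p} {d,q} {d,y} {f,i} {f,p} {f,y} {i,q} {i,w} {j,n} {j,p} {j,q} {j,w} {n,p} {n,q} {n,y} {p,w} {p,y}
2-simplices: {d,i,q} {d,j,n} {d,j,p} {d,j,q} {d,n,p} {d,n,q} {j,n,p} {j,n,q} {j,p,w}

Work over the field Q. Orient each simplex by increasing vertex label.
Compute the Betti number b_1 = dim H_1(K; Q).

b_1=6

n_0=10 n_1=21 n_2=9  [Q]
∂1: piv[df,di,dj,dn,dp,dq,dy,iw] rk=8  ker:fi,fp,fy,iq,jn,jp,jq,jw,np,nq,ny,pw,py
∂2: piv[diq,djn,djp,djq,dnp,dnq,jpw] rk=7  ker:jnp,jnq
b_1=(21−8)−7=6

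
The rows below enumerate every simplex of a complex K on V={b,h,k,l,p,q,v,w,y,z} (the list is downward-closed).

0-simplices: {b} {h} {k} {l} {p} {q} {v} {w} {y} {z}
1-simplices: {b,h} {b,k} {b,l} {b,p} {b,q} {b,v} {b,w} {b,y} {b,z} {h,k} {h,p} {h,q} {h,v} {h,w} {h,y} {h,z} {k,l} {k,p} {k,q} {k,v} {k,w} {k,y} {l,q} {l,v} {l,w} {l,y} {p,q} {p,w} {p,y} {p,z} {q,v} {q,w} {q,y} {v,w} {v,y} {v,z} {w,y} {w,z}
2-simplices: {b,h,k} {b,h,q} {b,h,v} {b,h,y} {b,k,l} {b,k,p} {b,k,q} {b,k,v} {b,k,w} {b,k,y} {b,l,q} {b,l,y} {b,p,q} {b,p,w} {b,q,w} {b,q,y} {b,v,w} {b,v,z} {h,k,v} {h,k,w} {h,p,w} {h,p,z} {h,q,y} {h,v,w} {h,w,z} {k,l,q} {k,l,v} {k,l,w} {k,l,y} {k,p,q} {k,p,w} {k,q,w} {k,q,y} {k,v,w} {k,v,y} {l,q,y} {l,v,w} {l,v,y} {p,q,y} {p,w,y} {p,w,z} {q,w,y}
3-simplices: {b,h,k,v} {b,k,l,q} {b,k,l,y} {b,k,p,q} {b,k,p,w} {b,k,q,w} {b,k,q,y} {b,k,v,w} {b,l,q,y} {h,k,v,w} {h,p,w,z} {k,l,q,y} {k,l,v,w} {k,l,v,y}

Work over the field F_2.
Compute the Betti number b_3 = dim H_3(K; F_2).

n_0=10 n_1=38 n_2=42 n_3=14  [Z2]
∂1: piv[bh,bk,bl,bp,bq,bv,bw,by,bz] rk=9  ker:hk,hp,hq,hv,hw,hy,hz,kl,kp,kq,kv,kw,ky,lq,lv,lw,ly,pq,pw,py,pz,qv,qw,qy,vw,vy,vz,wy,wz
∂2: piv[bhk,bhq,bhv,bhy,bkl,bkp,bkq,bkv,bkw,bky,blq,bly,bpq,bpw,bqw,bqy,bvw,bvz,hkw,hpw,hpz,hwz,klv,klw,kvy,pqy,pwy] rk=27  ker:hkv,hqy,hvw,klq,kly,kpq,kpw,kqw,kqy,kvw,lqy,lvw,lvy,pwz,qwy
∂3: piv[bhkv,bklq,bkly,bkpq,bkpw,bkqw,bkqy,bkvw,blqy,hkvw,hpwz,klvw,klvy] rk=13  ker:klqy
b_3=(14−13)−0=1

b_3=1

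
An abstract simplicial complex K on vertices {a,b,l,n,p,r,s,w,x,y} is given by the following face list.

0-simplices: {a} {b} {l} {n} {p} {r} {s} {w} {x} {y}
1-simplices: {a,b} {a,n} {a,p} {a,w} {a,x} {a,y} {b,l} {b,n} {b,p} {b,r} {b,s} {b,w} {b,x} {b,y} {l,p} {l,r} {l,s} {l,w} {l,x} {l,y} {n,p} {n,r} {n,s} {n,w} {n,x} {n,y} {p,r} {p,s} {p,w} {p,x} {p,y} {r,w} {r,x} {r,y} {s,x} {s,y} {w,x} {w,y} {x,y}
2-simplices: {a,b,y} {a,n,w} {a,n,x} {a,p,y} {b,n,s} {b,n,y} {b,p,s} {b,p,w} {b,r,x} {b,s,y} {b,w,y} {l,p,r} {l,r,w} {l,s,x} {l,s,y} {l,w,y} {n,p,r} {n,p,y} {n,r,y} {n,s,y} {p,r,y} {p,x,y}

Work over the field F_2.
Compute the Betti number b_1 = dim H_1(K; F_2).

n_0=10 n_1=39 n_2=22  [Z2]
∂1: piv[ab,an,ap,aw,ax,ay,bl,br,bs] rk=9  ker:bn,bp,bw,bx,by,lp,lr,ls,lw,lx,ly,np,nr,ns,nw,nx,ny,pr,ps,pw,px,py,rw,rx,ry,sx,sy,wx,wy,xy
∂2: piv[aby,anw,anx,apy,bns,bny,bps,bpw,brx,bsy,bwy,lpr,lrw,lsx,lsy,lwy,npr,npy,nry,pxy] rk=20  ker:nsy,pry
b_1=(39−9)−20=10

b_1=10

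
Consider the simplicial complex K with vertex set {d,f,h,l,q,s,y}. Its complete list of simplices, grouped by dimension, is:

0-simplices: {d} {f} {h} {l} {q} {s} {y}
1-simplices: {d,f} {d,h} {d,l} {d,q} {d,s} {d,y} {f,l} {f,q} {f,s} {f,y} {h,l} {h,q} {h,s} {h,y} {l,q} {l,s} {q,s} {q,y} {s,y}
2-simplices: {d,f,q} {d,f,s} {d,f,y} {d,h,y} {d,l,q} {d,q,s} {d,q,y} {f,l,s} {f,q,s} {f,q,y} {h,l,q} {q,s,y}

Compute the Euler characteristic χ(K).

χ(K)=0

n_0=7 n_1=19 n_2=12
χ=+7−19+12=0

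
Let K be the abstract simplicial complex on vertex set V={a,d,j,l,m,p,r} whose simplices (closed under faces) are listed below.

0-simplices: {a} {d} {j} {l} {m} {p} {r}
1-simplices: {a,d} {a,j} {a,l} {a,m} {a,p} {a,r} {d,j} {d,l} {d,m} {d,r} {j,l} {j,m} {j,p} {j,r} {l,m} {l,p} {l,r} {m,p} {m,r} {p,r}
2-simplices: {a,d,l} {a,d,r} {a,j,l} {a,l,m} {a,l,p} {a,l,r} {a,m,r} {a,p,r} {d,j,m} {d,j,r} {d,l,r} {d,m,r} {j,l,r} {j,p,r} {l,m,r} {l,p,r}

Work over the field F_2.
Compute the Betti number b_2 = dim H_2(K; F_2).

b_2=3

n_0=7 n_1=20 n_2=16  [Z2]
∂1: piv[ad,aj,al,am,ap,ar] rk=6  ker:dj,dl,dm,dr,jl,jm,jp,jr,lm,lp,lr,mp,mr,pr
∂2: piv[adl,adr,ajl,alm,alp,alr,amr,apr,djm,djr,dmr,jlr,jpr] rk=13  ker:dlr,lmr,lpr
b_2=(16−13)−0=3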